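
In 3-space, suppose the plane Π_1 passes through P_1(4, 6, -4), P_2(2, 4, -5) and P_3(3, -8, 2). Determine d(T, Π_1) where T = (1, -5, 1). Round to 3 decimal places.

1.667

P_1P_2 = (-2, -2, -1), P_1P_3 = (-1, -14, 6); a normal to Π_1 is P_1P_2 × P_1P_3 = (-26, 13, 26).
Using P_1: Π_1 has equation -26x + 13y + 26z = -130.
n·T − d = (-26)·(1) + (13)·(-5) + (26)·(1) − (-130) = 65; |n| = √1521.
Distance = |65| / √1521 = 65/√1521 ≈ 1.667.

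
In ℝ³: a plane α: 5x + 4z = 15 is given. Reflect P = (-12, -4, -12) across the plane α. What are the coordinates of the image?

(18, -4, 12)

λ = (n·P − d)/|n|² = (-108 − 15)/41 = -3.
Reflection = P − 2λn = (-12, -4, -12) − (-6)·(5, 0, 4) = (18, -4, 12).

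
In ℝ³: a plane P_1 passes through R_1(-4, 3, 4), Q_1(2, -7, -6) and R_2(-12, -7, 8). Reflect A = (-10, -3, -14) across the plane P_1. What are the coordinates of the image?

R_1Q_1 = (6, -10, -10), R_1R_2 = (-8, -10, 4); a normal to P_1 is R_1Q_1 × R_1R_2 = (-140, 56, -140).
Using R_1: P_1 has equation -140x + 56y - 140z = 168.
λ = (n·A − d)/|n|² = (3192 − 168)/42336 = 1/14.
Reflection = A − 2λn = (-10, -3, -14) − (1/7)·(-140, 56, -140) = (10, -11, 6).

(10, -11, 6)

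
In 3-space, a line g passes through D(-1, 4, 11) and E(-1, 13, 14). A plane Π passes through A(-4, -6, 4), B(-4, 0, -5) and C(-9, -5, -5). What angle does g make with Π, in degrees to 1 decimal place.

47.9

A direction vector for g is E − D = (0, 9, 3).
AB = (0, 6, -9), AC = (-5, 1, -9); a normal to Π is AB × AC = (-45, 45, 30).
Using A: Π has equation -45x + 45y + 30z = 30.
sin θ = |n·v| / (|n||v|) = |495| / (√4950 · √90) = 0.74162.
θ ≈ 47.9°.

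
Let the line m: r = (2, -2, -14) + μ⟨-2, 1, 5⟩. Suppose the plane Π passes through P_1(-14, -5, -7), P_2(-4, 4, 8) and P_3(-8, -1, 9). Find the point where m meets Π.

P_1P_2 = (10, 9, 15), P_1P_3 = (6, 4, 16); a normal to Π is P_1P_2 × P_1P_3 = (84, -70, -14).
Using P_1: Π has equation 84x - 70y - 14z = -728.
Substitute r = (2, -2, -14) + t(-2, 1, 5) into the plane: 504 + (-308)t = -728, so t = 4.
Intersection: (2, -2, -14) + 4·(-2, 1, 5) = (-6, 2, 6).

(-6, 2, 6)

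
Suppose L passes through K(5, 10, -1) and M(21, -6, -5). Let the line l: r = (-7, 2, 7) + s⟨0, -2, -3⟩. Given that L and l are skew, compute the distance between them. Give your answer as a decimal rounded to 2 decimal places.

15.95

A direction vector for L is M − K = (16, -16, -4).
Common perpendicular direction n = (16, -16, -4) × (0, -2, -3) = (40, 48, -32).
With w = (-7, 2, 7) − (5, 10, -1) = (-12, -8, 8), w · n = -1120.
Distance = |w · n| / |n| = |-1120| / √4928 ≈ 15.95.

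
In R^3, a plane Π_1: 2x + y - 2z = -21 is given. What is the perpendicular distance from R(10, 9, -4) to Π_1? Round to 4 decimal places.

n·R − d = (2)·(10) + (1)·(9) + (-2)·(-4) − (-21) = 58; |n| = √9.
Distance = |58| / √9 = 58/√9 ≈ 19.3333.

19.3333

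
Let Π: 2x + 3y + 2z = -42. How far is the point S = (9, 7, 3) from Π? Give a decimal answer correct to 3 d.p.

n·S − d = (2)·(9) + (3)·(7) + (2)·(3) − (-42) = 87; |n| = √17.
Distance = |87| / √17 = 87/√17 ≈ 21.101.

21.101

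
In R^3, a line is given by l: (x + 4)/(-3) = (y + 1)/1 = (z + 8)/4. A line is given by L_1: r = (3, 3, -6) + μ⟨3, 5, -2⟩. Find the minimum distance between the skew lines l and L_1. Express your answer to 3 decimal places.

5.714

l has direction (-3, 1, 4) through (-4, -1, -8).
Common perpendicular direction n = (-3, 1, 4) × (3, 5, -2) = (-22, 6, -18).
With w = (3, 3, -6) − (-4, -1, -8) = (7, 4, 2), w · n = -166.
Distance = |w · n| / |n| = |-166| / √844 ≈ 5.714.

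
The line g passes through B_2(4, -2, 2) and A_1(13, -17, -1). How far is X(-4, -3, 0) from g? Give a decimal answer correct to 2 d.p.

A direction vector for g is A_1 − B_2 = (9, -15, -3).
Taking (4, -2, 2) on g with direction v = (9, -15, -3): w = X − (4, -2, 2) = (-8, -1, -2), and w × v = (-27, -42, 129).
Distance = |w × v| / |v| = √19134 / √315 ≈ 7.79.

7.79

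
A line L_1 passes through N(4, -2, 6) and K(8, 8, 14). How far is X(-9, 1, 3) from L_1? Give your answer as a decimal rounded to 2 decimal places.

13.24

A direction vector for L_1 is K − N = (4, 10, 8).
Taking (4, -2, 6) on L_1 with direction v = (4, 10, 8): w = X − (4, -2, 6) = (-13, 3, -3), and w × v = (54, 92, -142).
Distance = |w × v| / |v| = √31544 / √180 ≈ 13.24.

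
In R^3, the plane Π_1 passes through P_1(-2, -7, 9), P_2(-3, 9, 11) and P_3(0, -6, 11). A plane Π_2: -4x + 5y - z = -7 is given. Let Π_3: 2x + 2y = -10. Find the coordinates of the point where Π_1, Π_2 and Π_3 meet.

(-3, -2, 9)

P_1P_2 = (-1, 16, 2), P_1P_3 = (2, 1, 2); a normal to Π_1 is P_1P_2 × P_1P_3 = (30, 6, -33).
Using P_1: Π_1 has equation 30x + 6y - 33z = -399.
Solving the 3×3 linear system 30x + 6y - 33z = -399, -4x + 5y - z = -7, 2x + 2y = -10 (e.g. by elimination or Cramer's rule, determinant = 642) gives (-3, -2, 9).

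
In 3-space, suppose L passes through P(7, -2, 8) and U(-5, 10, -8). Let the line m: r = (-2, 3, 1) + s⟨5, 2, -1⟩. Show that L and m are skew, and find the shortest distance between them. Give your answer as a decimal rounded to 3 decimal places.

0.412

A direction vector for L is U − P = (-12, 12, -16).
Common perpendicular direction n = (-12, 12, -16) × (5, 2, -1) = (20, -92, -84).
With w = (-2, 3, 1) − (7, -2, 8) = (-9, 5, -7), w · n = -52.
Since n ≠ 0 the lines are not parallel, and w · n = -52 ≠ 0 so they do not intersect; hence they are skew.
Distance = |w · n| / |n| = |-52| / √15920 ≈ 0.412.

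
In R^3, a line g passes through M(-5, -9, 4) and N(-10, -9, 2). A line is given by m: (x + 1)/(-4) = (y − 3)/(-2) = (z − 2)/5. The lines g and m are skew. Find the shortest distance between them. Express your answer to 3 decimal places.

A direction vector for g is N − M = (-5, 0, -2).
m has direction (-4, -2, 5) through (-1, 3, 2).
Common perpendicular direction n = (-5, 0, -2) × (-4, -2, 5) = (-4, 33, 10).
With w = (-1, 3, 2) − (-5, -9, 4) = (4, 12, -2), w · n = 360.
Distance = |w · n| / |n| = |360| / √1205 ≈ 10.371.

10.371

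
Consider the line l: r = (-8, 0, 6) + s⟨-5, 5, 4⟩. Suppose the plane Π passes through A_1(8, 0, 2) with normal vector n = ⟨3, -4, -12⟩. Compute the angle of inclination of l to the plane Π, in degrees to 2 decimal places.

51.80

Π: n·r = n·A_1 gives 3x - 4y - 12z = 0.
sin θ = |n·v| / (|n||v|) = |-83| / (√169 · √66) = 0.78589.
θ ≈ 51.80°.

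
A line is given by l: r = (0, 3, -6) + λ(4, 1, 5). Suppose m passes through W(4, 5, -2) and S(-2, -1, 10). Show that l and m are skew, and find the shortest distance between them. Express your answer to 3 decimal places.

A direction vector for m is S − W = (-6, -6, 12).
Common perpendicular direction n = (4, 1, 5) × (-6, -6, 12) = (42, -78, -18).
With w = (4, 5, -2) − (0, 3, -6) = (4, 2, 4), w · n = -60.
Since n ≠ 0 the lines are not parallel, and w · n = -60 ≠ 0 so they do not intersect; hence they are skew.
Distance = |w · n| / |n| = |-60| / √8172 ≈ 0.664.

0.664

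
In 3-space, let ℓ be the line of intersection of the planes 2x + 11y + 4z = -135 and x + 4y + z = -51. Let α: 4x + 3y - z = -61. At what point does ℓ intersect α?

Direction of ℓ: (2, 11, 4) × (1, 4, 1) = (-5, 2, -3).
A point on ℓ: solving the two plane equations with x = 13 gives (13, -19, 12).
Substitute r = (13, -19, 12) + t(-5, 2, -3) into the plane: -17 + (-11)t = -61, so t = 4.
Intersection: (13, -19, 12) + 4·(-5, 2, -3) = (-7, -11, 0).

(-7, -11, 0)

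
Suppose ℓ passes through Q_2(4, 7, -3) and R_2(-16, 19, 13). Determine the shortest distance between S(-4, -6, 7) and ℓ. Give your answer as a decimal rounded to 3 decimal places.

17.303

A direction vector for ℓ is R_2 − Q_2 = (-20, 12, 16).
Taking (4, 7, -3) on ℓ with direction v = (-20, 12, 16): w = S − (4, 7, -3) = (-8, -13, 10), and w × v = (-328, -72, -356).
Distance = |w × v| / |v| = √239504 / √800 ≈ 17.303.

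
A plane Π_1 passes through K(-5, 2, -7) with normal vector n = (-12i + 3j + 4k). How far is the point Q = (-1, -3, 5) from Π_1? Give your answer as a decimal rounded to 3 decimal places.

Π_1: n·r = n·K gives -12x + 3y + 4z = 38.
n·Q − d = (-12)·(-1) + (3)·(-3) + (4)·(5) − 38 = -15; |n| = √169.
Distance = |-15| / √169 = 15/√169 ≈ 1.154.

1.154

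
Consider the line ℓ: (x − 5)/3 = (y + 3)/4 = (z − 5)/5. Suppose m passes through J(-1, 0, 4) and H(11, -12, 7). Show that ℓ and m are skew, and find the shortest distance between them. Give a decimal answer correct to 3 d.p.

1.601

ℓ has direction (3, 4, 5) through (5, -3, 5).
A direction vector for m is H − J = (12, -12, 3).
Common perpendicular direction n = (3, 4, 5) × (12, -12, 3) = (72, 51, -84).
With w = (-1, 0, 4) − (5, -3, 5) = (-6, 3, -1), w · n = -195.
Since n ≠ 0 the lines are not parallel, and w · n = -195 ≠ 0 so they do not intersect; hence they are skew.
Distance = |w · n| / |n| = |-195| / √14841 ≈ 1.601.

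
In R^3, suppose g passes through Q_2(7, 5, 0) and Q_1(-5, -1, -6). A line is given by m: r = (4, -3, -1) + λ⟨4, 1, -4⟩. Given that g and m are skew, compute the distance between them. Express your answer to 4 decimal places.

6.0063

A direction vector for g is Q_1 − Q_2 = (-12, -6, -6).
Common perpendicular direction n = (-12, -6, -6) × (4, 1, -4) = (30, -72, 12).
With w = (4, -3, -1) − (7, 5, 0) = (-3, -8, -1), w · n = 474.
Distance = |w · n| / |n| = |474| / √6228 ≈ 6.0063.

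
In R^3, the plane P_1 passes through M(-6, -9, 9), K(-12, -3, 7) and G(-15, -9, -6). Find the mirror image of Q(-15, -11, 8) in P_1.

(-5, -3, 2)

MK = (-6, 6, -2), MG = (-9, 0, -15); a normal to P_1 is MK × MG = (-90, -72, 54).
Using M: P_1 has equation -90x - 72y + 54z = 1674.
λ = (n·Q − d)/|n|² = (2574 − 1674)/16200 = 1/18.
Reflection = Q − 2λn = (-15, -11, 8) − (1/9)·(-90, -72, 54) = (-5, -3, 2).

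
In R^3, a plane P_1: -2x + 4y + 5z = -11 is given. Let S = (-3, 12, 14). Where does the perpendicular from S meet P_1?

Foot = S − λn with λ = (n·S − d)/|n|² = (124 − (-11))/45 = 3.
Foot = (-3, 12, 14) − 3·(-2, 4, 5) = (3, 0, -1).

(3, 0, -1)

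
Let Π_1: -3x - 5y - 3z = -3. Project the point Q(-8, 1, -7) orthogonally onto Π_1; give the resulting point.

Foot = Q − λn with λ = (n·Q − d)/|n|² = (40 − (-3))/43 = 1.
Foot = (-8, 1, -7) − 1·(-3, -5, -3) = (-5, 6, -4).

(-5, 6, -4)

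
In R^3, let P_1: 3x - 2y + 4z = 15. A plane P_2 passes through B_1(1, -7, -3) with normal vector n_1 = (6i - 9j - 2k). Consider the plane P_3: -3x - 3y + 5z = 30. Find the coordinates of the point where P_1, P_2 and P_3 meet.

P_2: n_1·r = n_1·B_1 gives 6x - 9y - 2z = 75.
Solving the 3×3 linear system 3x - 2y + 4z = 15, 6x - 9y - 2z = 75, -3x - 3y + 5z = 30 (e.g. by elimination or Cramer's rule, determinant = -285) gives (-1, -9, 0).

(-1, -9, 0)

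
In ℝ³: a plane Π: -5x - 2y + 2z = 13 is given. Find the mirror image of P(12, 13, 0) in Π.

(-18, 1, 12)

λ = (n·P − d)/|n|² = (-86 − 13)/33 = -3.
Reflection = P − 2λn = (12, 13, 0) − (-6)·(-5, -2, 2) = (-18, 1, 12).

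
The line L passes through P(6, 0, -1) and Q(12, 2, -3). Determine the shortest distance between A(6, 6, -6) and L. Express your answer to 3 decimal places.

7.071

A direction vector for L is Q − P = (6, 2, -2).
Taking (6, 0, -1) on L with direction v = (6, 2, -2): w = A − (6, 0, -1) = (0, 6, -5), and w × v = (-2, -30, -36).
Distance = |w × v| / |v| = √2200 / √44 ≈ 7.071.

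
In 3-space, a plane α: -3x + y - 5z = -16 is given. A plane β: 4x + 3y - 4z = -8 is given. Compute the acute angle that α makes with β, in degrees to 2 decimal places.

cos θ = |n₁·n₂| / (|n₁||n₂|) = |11| / (√35 · √41).
θ = arccos(0.29038) ≈ 73.12°.

73.12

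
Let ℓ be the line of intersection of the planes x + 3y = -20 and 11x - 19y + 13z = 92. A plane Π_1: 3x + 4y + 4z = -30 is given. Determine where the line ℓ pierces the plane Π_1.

Direction of ℓ: (1, 3, 0) × (11, -19, 13) = (39, -13, -52).
A point on ℓ: solving the two plane equations with x = -8 gives (-8, -4, 8).
Substitute r = (-8, -4, 8) + t(39, -13, -52) into the plane: -8 + (-143)t = -30, so t = 2/13.
Intersection: (-8, -4, 8) + (2/13)·(39, -13, -52) = (-2, -6, 0).

(-2, -6, 0)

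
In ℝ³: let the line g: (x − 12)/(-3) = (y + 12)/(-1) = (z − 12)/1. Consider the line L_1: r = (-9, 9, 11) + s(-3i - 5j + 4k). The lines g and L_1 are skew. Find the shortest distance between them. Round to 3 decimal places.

g has direction (-3, -1, 1) through (12, -12, 12).
Common perpendicular direction n = (-3, -1, 1) × (-3, -5, 4) = (1, 9, 12).
With w = (-9, 9, 11) − (12, -12, 12) = (-21, 21, -1), w · n = 156.
Distance = |w · n| / |n| = |156| / √226 ≈ 10.377.

10.377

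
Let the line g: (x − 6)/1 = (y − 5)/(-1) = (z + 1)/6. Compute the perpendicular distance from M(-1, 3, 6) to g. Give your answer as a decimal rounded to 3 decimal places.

g has direction (1, -1, 6) through (6, 5, -1).
Taking (6, 5, -1) on g with direction v = (1, -1, 6): w = M − (6, 5, -1) = (-7, -2, 7), and w × v = (-5, 49, 9).
Distance = |w × v| / |v| = √2507 / √38 ≈ 8.122.

8.122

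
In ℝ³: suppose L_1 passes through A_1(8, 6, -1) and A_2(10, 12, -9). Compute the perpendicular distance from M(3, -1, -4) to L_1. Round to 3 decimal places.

8.687

A direction vector for L_1 is A_2 − A_1 = (2, 6, -8).
Taking (8, 6, -1) on L_1 with direction v = (2, 6, -8): w = M − (8, 6, -1) = (-5, -7, -3), and w × v = (74, -46, -16).
Distance = |w × v| / |v| = √7848 / √104 ≈ 8.687.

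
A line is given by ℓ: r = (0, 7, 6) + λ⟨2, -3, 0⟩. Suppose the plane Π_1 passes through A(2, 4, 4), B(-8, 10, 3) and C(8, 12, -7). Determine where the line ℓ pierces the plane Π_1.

(4, 1, 6)

AB = (-10, 6, -1), AC = (6, 8, -11); a normal to Π_1 is AB × AC = (-58, -116, -116).
Using A: Π_1 has equation -58x - 116y - 116z = -1044.
Substitute r = (0, 7, 6) + t(2, -3, 0) into the plane: -1508 + 232t = -1044, so t = 2.
Intersection: (0, 7, 6) + 2·(2, -3, 0) = (4, 1, 6).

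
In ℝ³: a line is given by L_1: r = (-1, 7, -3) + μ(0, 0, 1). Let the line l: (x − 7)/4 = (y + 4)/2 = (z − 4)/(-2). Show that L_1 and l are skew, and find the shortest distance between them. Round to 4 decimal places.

13.4164

l has direction (4, 2, -2) through (7, -4, 4).
Common perpendicular direction n = (0, 0, 1) × (4, 2, -2) = (-2, 4, 0).
With w = (7, -4, 4) − (-1, 7, -3) = (8, -11, 7), w · n = -60.
Since n ≠ 0 the lines are not parallel, and w · n = -60 ≠ 0 so they do not intersect; hence they are skew.
Distance = |w · n| / |n| = |-60| / √20 ≈ 13.4164.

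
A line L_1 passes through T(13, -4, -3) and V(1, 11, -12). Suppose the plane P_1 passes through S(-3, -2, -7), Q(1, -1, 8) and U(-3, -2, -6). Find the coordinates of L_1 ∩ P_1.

(9, 1, -6)

A direction vector for L_1 is V − T = (-12, 15, -9).
SQ = (4, 1, 15), SU = (0, 0, 1); a normal to P_1 is SQ × SU = (1, -4, 0).
Using S: P_1 has equation x - 4y = 5.
Substitute r = (13, -4, -3) + t(-12, 15, -9) into the plane: 29 + (-72)t = 5, so t = 1/3.
Intersection: (13, -4, -3) + (1/3)·(-12, 15, -9) = (9, 1, -6).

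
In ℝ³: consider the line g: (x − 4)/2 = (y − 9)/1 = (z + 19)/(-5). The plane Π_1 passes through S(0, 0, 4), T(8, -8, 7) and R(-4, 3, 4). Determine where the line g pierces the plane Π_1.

(-4, 5, 1)

g has direction (2, 1, -5) through (4, 9, -19).
ST = (8, -8, 3), SR = (-4, 3, 0); a normal to Π_1 is ST × SR = (-9, -12, -8).
Using S: Π_1 has equation -9x - 12y - 8z = -32.
Substitute r = (4, 9, -19) + t(2, 1, -5) into the plane: 8 + 10t = -32, so t = -4.
Intersection: (4, 9, -19) + (-4)·(2, 1, -5) = (-4, 5, 1).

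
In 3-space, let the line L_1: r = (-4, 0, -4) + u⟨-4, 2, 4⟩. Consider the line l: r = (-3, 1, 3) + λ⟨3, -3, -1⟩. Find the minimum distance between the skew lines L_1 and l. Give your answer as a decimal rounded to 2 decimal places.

Common perpendicular direction n = (-4, 2, 4) × (3, -3, -1) = (10, 8, 6).
With w = (-3, 1, 3) − (-4, 0, -4) = (1, 1, 7), w · n = 60.
Distance = |w · n| / |n| = |60| / √200 ≈ 4.24.

4.24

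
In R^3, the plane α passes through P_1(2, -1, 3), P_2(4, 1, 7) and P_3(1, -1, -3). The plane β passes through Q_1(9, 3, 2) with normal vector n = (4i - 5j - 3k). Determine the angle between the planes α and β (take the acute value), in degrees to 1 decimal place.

24.1

P_1P_2 = (2, 2, 4), P_1P_3 = (-1, 0, -6); a normal to α is P_1P_2 × P_1P_3 = (-12, 8, 2).
Using P_1: α has equation -12x + 8y + 2z = -26.
β: n·r = n·Q_1 gives 4x - 5y - 3z = 15.
cos θ = |n₁·n₂| / (|n₁||n₂|) = |-94| / (√212 · √50).
θ = arccos(0.91301) ≈ 24.1°.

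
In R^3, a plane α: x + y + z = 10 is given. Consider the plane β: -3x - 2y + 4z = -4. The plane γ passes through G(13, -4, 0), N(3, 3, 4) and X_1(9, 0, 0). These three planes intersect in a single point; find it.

(8, -2, 4)

GN = (-10, 7, 4), GX_1 = (-4, 4, 0); a normal to γ is GN × GX_1 = (-16, -16, -12).
Using G: γ has equation -16x - 16y - 12z = -144.
Solving the 3×3 linear system x + y + z = 10, -3x - 2y + 4z = -4, -16x - 16y - 12z = -144 (e.g. by elimination or Cramer's rule, determinant = 4) gives (8, -2, 4).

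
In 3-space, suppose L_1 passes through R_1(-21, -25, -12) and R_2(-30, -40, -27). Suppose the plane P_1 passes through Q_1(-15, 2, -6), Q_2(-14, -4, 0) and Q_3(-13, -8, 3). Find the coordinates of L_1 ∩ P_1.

(-12, -10, 3)

A direction vector for L_1 is R_2 − R_1 = (-9, -15, -15).
Q_1Q_2 = (1, -6, 6), Q_1Q_3 = (2, -10, 9); a normal to P_1 is Q_1Q_2 × Q_1Q_3 = (6, 3, 2).
Using Q_1: P_1 has equation 6x + 3y + 2z = -96.
Substitute r = (-21, -25, -12) + t(-9, -15, -15) into the plane: -225 + (-129)t = -96, so t = -1.
Intersection: (-21, -25, -12) + (-1)·(-9, -15, -15) = (-12, -10, 3).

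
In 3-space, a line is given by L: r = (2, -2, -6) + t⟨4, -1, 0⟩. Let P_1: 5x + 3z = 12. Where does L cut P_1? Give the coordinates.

Substitute r = (2, -2, -6) + t(4, -1, 0) into the plane: -8 + 20t = 12, so t = 1.
Intersection: (2, -2, -6) + 1·(4, -1, 0) = (6, -3, -6).

(6, -3, -6)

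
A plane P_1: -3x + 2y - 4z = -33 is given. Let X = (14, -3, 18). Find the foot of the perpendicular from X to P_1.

(5, 3, 6)

Foot = X − λn with λ = (n·X − d)/|n|² = (-120 − (-33))/29 = -3.
Foot = (14, -3, 18) − (-3)·(-3, 2, -4) = (5, 3, 6).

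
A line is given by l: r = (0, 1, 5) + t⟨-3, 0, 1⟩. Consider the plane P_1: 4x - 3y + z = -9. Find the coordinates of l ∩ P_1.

Substitute r = (0, 1, 5) + t(-3, 0, 1) into the plane: 2 + (-11)t = -9, so t = 1.
Intersection: (0, 1, 5) + 1·(-3, 0, 1) = (-3, 1, 6).

(-3, 1, 6)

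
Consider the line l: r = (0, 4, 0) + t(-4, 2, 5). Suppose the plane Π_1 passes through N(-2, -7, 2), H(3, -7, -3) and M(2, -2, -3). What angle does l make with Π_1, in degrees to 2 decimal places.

NH = (5, 0, -5), NM = (4, 5, -5); a normal to Π_1 is NH × NM = (25, 5, 25).
Using N: Π_1 has equation 25x + 5y + 25z = -35.
sin θ = |n·v| / (|n||v|) = |35| / (√1275 · √45) = 0.14612.
θ ≈ 8.40°.

8.40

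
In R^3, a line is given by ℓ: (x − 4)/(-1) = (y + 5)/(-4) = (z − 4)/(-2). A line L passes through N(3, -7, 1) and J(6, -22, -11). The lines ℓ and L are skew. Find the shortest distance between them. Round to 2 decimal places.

ℓ has direction (-1, -4, -2) through (4, -5, 4).
A direction vector for L is J − N = (3, -15, -12).
Common perpendicular direction n = (-1, -4, -2) × (3, -15, -12) = (18, -18, 27).
With w = (3, -7, 1) − (4, -5, 4) = (-1, -2, -3), w · n = -63.
Distance = |w · n| / |n| = |-63| / √1377 ≈ 1.70.

1.70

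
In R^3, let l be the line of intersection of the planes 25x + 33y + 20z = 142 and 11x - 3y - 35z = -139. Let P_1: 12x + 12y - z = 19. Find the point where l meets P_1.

(3, -1, 5)

Direction of l: (25, 33, 20) × (11, -3, -35) = (-1095, 1095, -438).
A point on l: solving the two plane equations with x = -12 gives (-12, 14, -1).
Substitute r = (-12, 14, -1) + t(-1095, 1095, -438) into the plane: 25 + 438t = 19, so t = -1/73.
Intersection: (-12, 14, -1) + (-1/73)·(-1095, 1095, -438) = (3, -1, 5).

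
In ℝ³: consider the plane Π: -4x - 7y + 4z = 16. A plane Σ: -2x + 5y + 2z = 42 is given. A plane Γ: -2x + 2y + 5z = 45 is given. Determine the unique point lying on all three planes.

(-6, 4, 5)

Solving the 3×3 linear system -4x - 7y + 4z = 16, -2x + 5y + 2z = 42, -2x + 2y + 5z = 45 (e.g. by elimination or Cramer's rule, determinant = -102) gives (-6, 4, 5).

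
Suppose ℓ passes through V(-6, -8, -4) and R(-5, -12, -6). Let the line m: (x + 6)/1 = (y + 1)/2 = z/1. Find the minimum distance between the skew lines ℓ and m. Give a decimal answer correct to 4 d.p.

A direction vector for ℓ is R − V = (1, -4, -2).
m has direction (1, 2, 1) through (-6, -1, 0).
Common perpendicular direction n = (1, -4, -2) × (1, 2, 1) = (0, -3, 6).
With w = (-6, -1, 0) − (-6, -8, -4) = (0, 7, 4), w · n = 3.
Distance = |w · n| / |n| = |3| / √45 ≈ 0.4472.

0.4472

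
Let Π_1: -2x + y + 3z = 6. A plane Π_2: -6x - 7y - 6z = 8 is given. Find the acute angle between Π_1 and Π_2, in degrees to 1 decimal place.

71.6

cos θ = |n₁·n₂| / (|n₁||n₂|) = |-13| / (√14 · √121).
θ = arccos(0.31585) ≈ 71.6°.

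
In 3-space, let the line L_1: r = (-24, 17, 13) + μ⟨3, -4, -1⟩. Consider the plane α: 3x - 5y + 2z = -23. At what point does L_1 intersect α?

Substitute r = (-24, 17, 13) + t(3, -4, -1) into the plane: -131 + 27t = -23, so t = 4.
Intersection: (-24, 17, 13) + 4·(3, -4, -1) = (-12, 1, 9).

(-12, 1, 9)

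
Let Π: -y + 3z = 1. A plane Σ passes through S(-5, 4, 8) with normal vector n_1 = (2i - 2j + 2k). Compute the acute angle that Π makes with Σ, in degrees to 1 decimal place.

Σ: n_1·r = n_1·S gives 2x - 2y + 2z = -2.
cos θ = |n₁·n₂| / (|n₁||n₂|) = |8| / (√10 · √12).
θ = arccos(0.73030) ≈ 43.1°.

43.1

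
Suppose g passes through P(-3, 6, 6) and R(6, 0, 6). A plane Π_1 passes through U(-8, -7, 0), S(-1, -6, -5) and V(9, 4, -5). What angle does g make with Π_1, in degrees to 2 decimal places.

48.39

A direction vector for g is R − P = (9, -6, 0).
US = (7, 1, -5), UV = (17, 11, -5); a normal to Π_1 is US × UV = (50, -50, 60).
Using U: Π_1 has equation 50x - 50y + 60z = -50.
sin θ = |n·v| / (|n||v|) = |750| / (√8600 · √117) = 0.74769.
θ ≈ 48.39°.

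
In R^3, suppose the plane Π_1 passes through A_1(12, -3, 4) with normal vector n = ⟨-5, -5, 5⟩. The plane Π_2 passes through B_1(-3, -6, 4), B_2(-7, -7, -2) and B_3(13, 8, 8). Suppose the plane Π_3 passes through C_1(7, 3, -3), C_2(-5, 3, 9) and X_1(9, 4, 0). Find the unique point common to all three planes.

(-3, 0, -8)

Π_1: n·r = n·A_1 gives -5x - 5y + 5z = -25.
B_1B_2 = (-4, -1, -6), B_1B_3 = (16, 14, 4); a normal to Π_2 is B_1B_2 × B_1B_3 = (80, -80, -40).
Using B_1: Π_2 has equation 80x - 80y - 40z = 80.
C_1C_2 = (-12, 0, 12), C_1X_1 = (2, 1, 3); a normal to Π_3 is C_1C_2 × C_1X_1 = (-12, 60, -12).
Using C_1: Π_3 has equation -12x + 60y - 12z = 132.
Solving the 3×3 linear system -5x - 5y + 5z = -25, 80x - 80y - 40z = 80, -12x + 60y - 12z = 132 (e.g. by elimination or Cramer's rule, determinant = -4800) gives (-3, 0, -8).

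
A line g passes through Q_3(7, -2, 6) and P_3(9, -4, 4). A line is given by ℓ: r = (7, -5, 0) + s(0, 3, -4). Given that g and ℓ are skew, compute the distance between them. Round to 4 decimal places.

A direction vector for g is P_3 − Q_3 = (2, -2, -2).
Common perpendicular direction n = (2, -2, -2) × (0, 3, -4) = (14, 8, 6).
With w = (7, -5, 0) − (7, -2, 6) = (0, -3, -6), w · n = -60.
Distance = |w · n| / |n| = |-60| / √296 ≈ 3.4874.

3.4874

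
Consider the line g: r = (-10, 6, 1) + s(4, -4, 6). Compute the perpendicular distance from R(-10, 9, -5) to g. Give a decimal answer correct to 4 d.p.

3.3343

Taking (-10, 6, 1) on g with direction v = (4, -4, 6): w = R − (-10, 6, 1) = (0, 3, -6), and w × v = (-6, -24, -12).
Distance = |w × v| / |v| = √756 / √68 ≈ 3.3343.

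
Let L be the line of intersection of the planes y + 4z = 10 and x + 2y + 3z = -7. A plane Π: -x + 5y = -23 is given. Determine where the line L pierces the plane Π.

(-7, -6, 4)

Direction of L: (0, 1, 4) × (1, 2, 3) = (-5, 4, -1).
A point on L: solving the two plane equations with x = 8 gives (8, -18, 7).
Substitute r = (8, -18, 7) + t(-5, 4, -1) into the plane: -98 + 25t = -23, so t = 3.
Intersection: (8, -18, 7) + 3·(-5, 4, -1) = (-7, -6, 4).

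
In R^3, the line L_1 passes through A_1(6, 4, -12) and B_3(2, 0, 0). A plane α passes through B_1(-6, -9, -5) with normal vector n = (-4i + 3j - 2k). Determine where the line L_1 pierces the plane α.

(5, 3, -9)

A direction vector for L_1 is B_3 − A_1 = (-4, -4, 12).
α: n·r = n·B_1 gives -4x + 3y - 2z = 7.
Substitute r = (6, 4, -12) + t(-4, -4, 12) into the plane: 12 + (-20)t = 7, so t = 1/4.
Intersection: (6, 4, -12) + (1/4)·(-4, -4, 12) = (5, 3, -9).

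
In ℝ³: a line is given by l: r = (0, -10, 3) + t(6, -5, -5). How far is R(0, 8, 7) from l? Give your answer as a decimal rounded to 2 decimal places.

Taking (0, -10, 3) on l with direction v = (6, -5, -5): w = R − (0, -10, 3) = (0, 18, 4), and w × v = (-70, 24, -108).
Distance = |w × v| / |v| = √17140 / √86 ≈ 14.12.

14.12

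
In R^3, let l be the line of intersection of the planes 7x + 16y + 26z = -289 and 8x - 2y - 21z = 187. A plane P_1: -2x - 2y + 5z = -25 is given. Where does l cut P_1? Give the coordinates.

Direction of l: (7, 16, 26) × (8, -2, -21) = (-284, 355, -142).
A point on l: solving the two plane equations with x = -9 gives (-9, 7, -13).
Substitute r = (-9, 7, -13) + t(-284, 355, -142) into the plane: -61 + (-852)t = -25, so t = -3/71.
Intersection: (-9, 7, -13) + (-3/71)·(-284, 355, -142) = (3, -8, -7).

(3, -8, -7)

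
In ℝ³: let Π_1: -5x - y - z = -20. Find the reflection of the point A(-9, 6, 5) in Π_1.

(11, 10, 9)

λ = (n·A − d)/|n|² = (34 − (-20))/27 = 2.
Reflection = A − 2λn = (-9, 6, 5) − 4·(-5, -1, -1) = (11, 10, 9).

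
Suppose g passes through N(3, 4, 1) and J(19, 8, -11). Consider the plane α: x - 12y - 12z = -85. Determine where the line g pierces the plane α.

A direction vector for g is J − N = (16, 4, -12).
Substitute r = (3, 4, 1) + t(16, 4, -12) into the plane: -57 + 112t = -85, so t = -1/4.
Intersection: (3, 4, 1) + (-1/4)·(16, 4, -12) = (-1, 3, 4).

(-1, 3, 4)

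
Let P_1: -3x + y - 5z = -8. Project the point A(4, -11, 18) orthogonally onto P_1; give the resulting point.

(-5, -8, 3)

Foot = A − λn with λ = (n·A − d)/|n|² = (-113 − (-8))/35 = -3.
Foot = (4, -11, 18) − (-3)·(-3, 1, -5) = (-5, -8, 3).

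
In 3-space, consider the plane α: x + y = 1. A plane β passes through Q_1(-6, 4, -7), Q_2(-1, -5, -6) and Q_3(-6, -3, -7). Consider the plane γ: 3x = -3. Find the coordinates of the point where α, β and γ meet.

Q_1Q_2 = (5, -9, 1), Q_1Q_3 = (0, -7, 0); a normal to β is Q_1Q_2 × Q_1Q_3 = (7, 0, -35).
Using Q_1: β has equation 7x - 35z = 203.
Solving the 3×3 linear system x + y = 1, 7x - 35z = 203, 3x = -3 (e.g. by elimination or Cramer's rule, determinant = -105) gives (-1, 2, -6).

(-1, 2, -6)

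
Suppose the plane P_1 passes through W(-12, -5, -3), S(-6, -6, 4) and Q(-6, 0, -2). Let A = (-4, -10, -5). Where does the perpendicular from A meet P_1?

(-9, -5, 0)

WS = (6, -1, 7), WQ = (6, 5, 1); a normal to P_1 is WS × WQ = (-36, 36, 36).
Using W: P_1 has equation -36x + 36y + 36z = 144.
Foot = A − λn with λ = (n·A − d)/|n|² = (-396 − 144)/3888 = -5/36.
Foot = (-4, -10, -5) − (-5/36)·(-36, 36, 36) = (-9, -5, 0).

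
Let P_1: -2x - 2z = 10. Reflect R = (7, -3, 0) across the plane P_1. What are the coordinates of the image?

(-5, -3, -12)

λ = (n·R − d)/|n|² = (-14 − 10)/8 = -3.
Reflection = R − 2λn = (7, -3, 0) − (-6)·(-2, 0, -2) = (-5, -3, -12).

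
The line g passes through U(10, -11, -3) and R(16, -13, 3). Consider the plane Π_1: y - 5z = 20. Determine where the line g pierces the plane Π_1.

(7, -10, -6)

A direction vector for g is R − U = (6, -2, 6).
Substitute r = (10, -11, -3) + t(6, -2, 6) into the plane: 4 + (-32)t = 20, so t = -1/2.
Intersection: (10, -11, -3) + (-1/2)·(6, -2, 6) = (7, -10, -6).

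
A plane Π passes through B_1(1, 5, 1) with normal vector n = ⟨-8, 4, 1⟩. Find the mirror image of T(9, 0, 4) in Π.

(-7, 8, 6)

Π: n·r = n·B_1 gives -8x + 4y + z = 13.
λ = (n·T − d)/|n|² = (-68 − 13)/81 = -1.
Reflection = T − 2λn = (9, 0, 4) − (-2)·(-8, 4, 1) = (-7, 8, 6).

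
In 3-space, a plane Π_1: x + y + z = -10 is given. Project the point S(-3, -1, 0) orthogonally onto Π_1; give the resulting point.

(-5, -3, -2)

Foot = S − λn with λ = (n·S − d)/|n|² = (-4 − (-10))/3 = 2.
Foot = (-3, -1, 0) − 2·(1, 1, 1) = (-5, -3, -2).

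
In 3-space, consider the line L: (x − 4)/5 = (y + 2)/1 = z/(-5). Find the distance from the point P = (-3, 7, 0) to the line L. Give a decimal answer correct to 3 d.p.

L has direction (5, 1, -5) through (4, -2, 0).
Taking (4, -2, 0) on L with direction v = (5, 1, -5): w = P − (4, -2, 0) = (-7, 9, 0), and w × v = (-45, -35, -52).
Distance = |w × v| / |v| = √5954 / √51 ≈ 10.805.

10.805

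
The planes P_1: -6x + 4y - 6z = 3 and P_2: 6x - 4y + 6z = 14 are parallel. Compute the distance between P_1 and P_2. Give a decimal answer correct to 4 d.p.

1.8122

Rescale P_2 by 1/(-1): -6x + 4y - 6z = -14. Then distance = |3 − (-14)| / √88 ≈ 1.8122.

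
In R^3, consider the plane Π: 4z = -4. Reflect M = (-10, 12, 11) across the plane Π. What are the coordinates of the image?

λ = (n·M − d)/|n|² = (44 − (-4))/16 = 3.
Reflection = M − 2λn = (-10, 12, 11) − 6·(0, 0, 4) = (-10, 12, -13).

(-10, 12, -13)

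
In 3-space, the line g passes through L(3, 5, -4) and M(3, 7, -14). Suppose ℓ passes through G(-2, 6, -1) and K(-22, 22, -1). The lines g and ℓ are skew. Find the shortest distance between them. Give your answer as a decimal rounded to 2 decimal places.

A direction vector for g is M − L = (0, 2, -10).
A direction vector for ℓ is K − G = (-20, 16, 0).
Common perpendicular direction n = (0, 2, -10) × (-20, 16, 0) = (160, 200, 40).
With w = (-2, 6, -1) − (3, 5, -4) = (-5, 1, 3), w · n = -480.
Distance = |w · n| / |n| = |-480| / √67200 ≈ 1.85.

1.85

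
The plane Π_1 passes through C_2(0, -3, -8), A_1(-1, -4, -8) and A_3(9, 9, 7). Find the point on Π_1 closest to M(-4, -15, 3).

C_2A_1 = (-1, -1, 0), C_2A_3 = (9, 12, 15); a normal to Π_1 is C_2A_1 × C_2A_3 = (-15, 15, -3).
Using C_2: Π_1 has equation -15x + 15y - 3z = -21.
Foot = M − λn with λ = (n·M − d)/|n|² = (-174 − (-21))/459 = -1/3.
Foot = (-4, -15, 3) − (-1/3)·(-15, 15, -3) = (-9, -10, 2).

(-9, -10, 2)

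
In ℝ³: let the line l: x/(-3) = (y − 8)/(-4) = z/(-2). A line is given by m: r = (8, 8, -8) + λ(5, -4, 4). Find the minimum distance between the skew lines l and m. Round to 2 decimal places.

l has direction (-3, -4, -2) through (0, 8, 0).
Common perpendicular direction n = (-3, -4, -2) × (5, -4, 4) = (-24, 2, 32).
With w = (8, 8, -8) − (0, 8, 0) = (8, 0, -8), w · n = -448.
Distance = |w · n| / |n| = |-448| / √1604 ≈ 11.19.

11.19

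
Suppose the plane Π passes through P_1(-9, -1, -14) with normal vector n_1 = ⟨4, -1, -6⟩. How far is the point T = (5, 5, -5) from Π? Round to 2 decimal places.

Π: n_1·r = n_1·P_1 gives 4x - y - 6z = 49.
n·T − d = (4)·(5) + (-1)·(5) + (-6)·(-5) − 49 = -4; |n| = √53.
Distance = |-4| / √53 = 4/√53 ≈ 0.55.

0.55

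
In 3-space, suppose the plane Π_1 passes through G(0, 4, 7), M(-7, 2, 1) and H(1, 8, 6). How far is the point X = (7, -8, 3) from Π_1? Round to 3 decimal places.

GM = (-7, -2, -6), GH = (1, 4, -1); a normal to Π_1 is GM × GH = (26, -13, -26).
Using G: Π_1 has equation 26x - 13y - 26z = -234.
n·X − d = (26)·(7) + (-13)·(-8) + (-26)·(3) − (-234) = 442; |n| = √1521.
Distance = |442| / √1521 = 442/√1521 ≈ 11.333.

11.333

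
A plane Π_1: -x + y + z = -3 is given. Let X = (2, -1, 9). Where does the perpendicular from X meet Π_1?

(5, -4, 6)

Foot = X − λn with λ = (n·X − d)/|n|² = (6 − (-3))/3 = 3.
Foot = (2, -1, 9) − 3·(-1, 1, 1) = (5, -4, 6).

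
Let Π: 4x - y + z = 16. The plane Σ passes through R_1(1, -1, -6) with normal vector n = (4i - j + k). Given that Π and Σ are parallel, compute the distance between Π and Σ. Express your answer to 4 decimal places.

4.0069

Σ: n·r = n·R_1 gives 4x - y + z = -1.
Same normal n = (4, -1, 1) with |n| = √18; distance = |16 − (-1)| / |n| = 17/√18 ≈ 4.0069.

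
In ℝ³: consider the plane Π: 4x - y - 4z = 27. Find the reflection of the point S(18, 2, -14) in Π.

λ = (n·S − d)/|n|² = (126 − 27)/33 = 3.
Reflection = S − 2λn = (18, 2, -14) − 6·(4, -1, -4) = (-6, 8, 10).

(-6, 8, 10)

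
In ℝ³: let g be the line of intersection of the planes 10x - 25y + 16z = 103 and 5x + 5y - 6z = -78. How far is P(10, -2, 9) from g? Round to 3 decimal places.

Direction of g: (10, -25, 16) × (5, 5, -6) = (70, 140, 175).
A point on g: solving the two plane equations with x = -9 gives (-9, -9, -2).
Taking (-9, -9, -2) on g with direction v = (70, 140, 175): w = P − (-9, -9, -2) = (19, 7, 11), and w × v = (-315, -2555, 2170).
Distance = |w × v| / |v| = √11336150 / √55125 ≈ 14.340.

14.340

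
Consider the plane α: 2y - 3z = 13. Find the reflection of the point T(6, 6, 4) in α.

(6, 10, -2)

λ = (n·T − d)/|n|² = (0 − 13)/13 = -1.
Reflection = T − 2λn = (6, 6, 4) − (-2)·(0, 2, -3) = (6, 10, -2).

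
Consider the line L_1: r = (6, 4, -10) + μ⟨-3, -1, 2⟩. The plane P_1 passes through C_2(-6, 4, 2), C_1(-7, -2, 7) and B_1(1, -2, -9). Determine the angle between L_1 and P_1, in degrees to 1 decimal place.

31.7

C_2C_1 = (-1, -6, 5), C_2B_1 = (7, -6, -11); a normal to P_1 is C_2C_1 × C_2B_1 = (96, 24, 48).
Using C_2: P_1 has equation 96x + 24y + 48z = -384.
sin θ = |n·v| / (|n||v|) = |-216| / (√12096 · √14) = 0.52489.
θ ≈ 31.7°.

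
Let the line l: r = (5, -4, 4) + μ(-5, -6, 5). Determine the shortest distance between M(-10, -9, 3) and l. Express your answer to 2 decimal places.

11.61

Taking (5, -4, 4) on l with direction v = (-5, -6, 5): w = M − (5, -4, 4) = (-15, -5, -1), and w × v = (-31, 80, 65).
Distance = |w × v| / |v| = √11586 / √86 ≈ 11.61.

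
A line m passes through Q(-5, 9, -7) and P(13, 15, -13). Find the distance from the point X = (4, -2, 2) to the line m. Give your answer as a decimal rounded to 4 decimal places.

16.6897

A direction vector for m is P − Q = (18, 6, -6).
Taking (-5, 9, -7) on m with direction v = (18, 6, -6): w = X − (-5, 9, -7) = (9, -11, 9), and w × v = (12, 216, 252).
Distance = |w × v| / |v| = √110304 / √396 ≈ 16.6897.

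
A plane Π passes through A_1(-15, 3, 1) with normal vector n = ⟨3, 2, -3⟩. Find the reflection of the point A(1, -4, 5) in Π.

Π: n·r = n·A_1 gives 3x + 2y - 3z = -42.
λ = (n·A − d)/|n|² = (-20 − (-42))/22 = 1.
Reflection = A − 2λn = (1, -4, 5) − 2·(3, 2, -3) = (-5, -8, 11).

(-5, -8, 11)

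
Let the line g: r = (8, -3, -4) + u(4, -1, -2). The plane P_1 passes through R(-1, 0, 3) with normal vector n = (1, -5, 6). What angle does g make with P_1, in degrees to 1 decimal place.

P_1: n·r = n·R gives x - 5y + 6z = 17.
sin θ = |n·v| / (|n||v|) = |-3| / (√62 · √21) = 0.08314.
θ ≈ 4.8°.

4.8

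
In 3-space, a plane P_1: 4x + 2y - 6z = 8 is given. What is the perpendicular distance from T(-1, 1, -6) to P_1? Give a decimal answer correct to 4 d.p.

n·T − d = (4)·(-1) + (2)·(1) + (-6)·(-6) − 8 = 26; |n| = √56.
Distance = |26| / √56 = 26/√56 ≈ 3.4744.

3.4744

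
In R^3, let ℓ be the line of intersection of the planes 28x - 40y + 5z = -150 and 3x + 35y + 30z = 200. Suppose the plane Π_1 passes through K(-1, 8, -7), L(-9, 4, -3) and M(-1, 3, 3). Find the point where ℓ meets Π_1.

Direction of ℓ: (28, -40, 5) × (3, 35, 30) = (-1375, -825, 1100).
A point on ℓ: solving the two plane equations with x = -10 gives (-10, -2, 10).
KL = (-8, -4, 4), KM = (0, -5, 10); a normal to Π_1 is KL × KM = (-20, 80, 40).
Using K: Π_1 has equation -20x + 80y + 40z = 380.
Substitute r = (-10, -2, 10) + t(-1375, -825, 1100) into the plane: 440 + 5500t = 380, so t = -3/275.
Intersection: (-10, -2, 10) + (-3/275)·(-1375, -825, 1100) = (5, 7, -2).

(5, 7, -2)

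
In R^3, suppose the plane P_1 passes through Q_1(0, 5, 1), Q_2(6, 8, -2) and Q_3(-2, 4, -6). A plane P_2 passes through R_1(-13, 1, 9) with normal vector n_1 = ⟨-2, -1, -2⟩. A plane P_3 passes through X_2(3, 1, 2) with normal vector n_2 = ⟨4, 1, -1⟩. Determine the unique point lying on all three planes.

Q_1Q_2 = (6, 3, -3), Q_1Q_3 = (-2, -1, -7); a normal to P_1 is Q_1Q_2 × Q_1Q_3 = (-24, 48, 0).
Using Q_1: P_1 has equation -24x + 48y = 240.
P_2: n_1·r = n_1·R_1 gives -2x - y - 2z = 7.
P_3: n_2·r = n_2·X_2 gives 4x + y - z = 11.
Solving the 3×3 linear system -24x + 48y = 240, -2x - y - 2z = 7, 4x + y - z = 11 (e.g. by elimination or Cramer's rule, determinant = -552) gives (0, 5, -6).

(0, 5, -6)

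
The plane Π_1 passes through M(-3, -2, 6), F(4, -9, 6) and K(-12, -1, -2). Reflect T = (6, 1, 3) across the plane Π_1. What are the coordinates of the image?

(-4, -9, 13)

MF = (7, -7, 0), MK = (-9, 1, -8); a normal to Π_1 is MF × MK = (56, 56, -56).
Using M: Π_1 has equation 56x + 56y - 56z = -616.
λ = (n·T − d)/|n|² = (224 − (-616))/9408 = 5/56.
Reflection = T − 2λn = (6, 1, 3) − (5/28)·(56, 56, -56) = (-4, -9, 13).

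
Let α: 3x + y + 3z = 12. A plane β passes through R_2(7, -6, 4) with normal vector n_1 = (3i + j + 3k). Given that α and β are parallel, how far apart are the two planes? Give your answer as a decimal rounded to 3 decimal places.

3.441

β: n_1·r = n_1·R_2 gives 3x + y + 3z = 27.
Same normal n = (3, 1, 3) with |n| = √19; distance = |12 − 27| / |n| = 15/√19 ≈ 3.441.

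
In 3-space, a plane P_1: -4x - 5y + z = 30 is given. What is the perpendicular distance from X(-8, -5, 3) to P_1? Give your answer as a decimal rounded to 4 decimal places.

4.6291

n·X − d = (-4)·(-8) + (-5)·(-5) + (1)·(3) − 30 = 30; |n| = √42.
Distance = |30| / √42 = 30/√42 ≈ 4.6291.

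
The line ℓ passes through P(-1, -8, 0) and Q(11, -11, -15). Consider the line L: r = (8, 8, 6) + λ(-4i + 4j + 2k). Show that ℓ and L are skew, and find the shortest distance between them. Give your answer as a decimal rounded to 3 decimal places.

A direction vector for ℓ is Q − P = (12, -3, -15).
Common perpendicular direction n = (12, -3, -15) × (-4, 4, 2) = (54, 36, 36).
With w = (8, 8, 6) − (-1, -8, 0) = (9, 16, 6), w · n = 1278.
Since n ≠ 0 the lines are not parallel, and w · n = 1278 ≠ 0 so they do not intersect; hence they are skew.
Distance = |w · n| / |n| = |1278| / √5508 ≈ 17.220.

17.220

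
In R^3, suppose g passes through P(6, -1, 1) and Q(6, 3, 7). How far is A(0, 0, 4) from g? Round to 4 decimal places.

A direction vector for g is Q − P = (0, 4, 6).
Taking (6, -1, 1) on g with direction v = (0, 4, 6): w = A − (6, -1, 1) = (-6, 1, 3), and w × v = (-6, 36, -24).
Distance = |w × v| / |v| = √1908 / √52 ≈ 6.0574.

6.0574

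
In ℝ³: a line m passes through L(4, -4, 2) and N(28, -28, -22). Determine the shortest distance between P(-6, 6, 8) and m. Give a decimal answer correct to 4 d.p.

A direction vector for m is N − L = (24, -24, -24).
Taking (4, -4, 2) on m with direction v = (24, -24, -24): w = P − (4, -4, 2) = (-10, 10, 6), and w × v = (-96, -96, 0).
Distance = |w × v| / |v| = √18432 / √1728 ≈ 3.2660.

3.2660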